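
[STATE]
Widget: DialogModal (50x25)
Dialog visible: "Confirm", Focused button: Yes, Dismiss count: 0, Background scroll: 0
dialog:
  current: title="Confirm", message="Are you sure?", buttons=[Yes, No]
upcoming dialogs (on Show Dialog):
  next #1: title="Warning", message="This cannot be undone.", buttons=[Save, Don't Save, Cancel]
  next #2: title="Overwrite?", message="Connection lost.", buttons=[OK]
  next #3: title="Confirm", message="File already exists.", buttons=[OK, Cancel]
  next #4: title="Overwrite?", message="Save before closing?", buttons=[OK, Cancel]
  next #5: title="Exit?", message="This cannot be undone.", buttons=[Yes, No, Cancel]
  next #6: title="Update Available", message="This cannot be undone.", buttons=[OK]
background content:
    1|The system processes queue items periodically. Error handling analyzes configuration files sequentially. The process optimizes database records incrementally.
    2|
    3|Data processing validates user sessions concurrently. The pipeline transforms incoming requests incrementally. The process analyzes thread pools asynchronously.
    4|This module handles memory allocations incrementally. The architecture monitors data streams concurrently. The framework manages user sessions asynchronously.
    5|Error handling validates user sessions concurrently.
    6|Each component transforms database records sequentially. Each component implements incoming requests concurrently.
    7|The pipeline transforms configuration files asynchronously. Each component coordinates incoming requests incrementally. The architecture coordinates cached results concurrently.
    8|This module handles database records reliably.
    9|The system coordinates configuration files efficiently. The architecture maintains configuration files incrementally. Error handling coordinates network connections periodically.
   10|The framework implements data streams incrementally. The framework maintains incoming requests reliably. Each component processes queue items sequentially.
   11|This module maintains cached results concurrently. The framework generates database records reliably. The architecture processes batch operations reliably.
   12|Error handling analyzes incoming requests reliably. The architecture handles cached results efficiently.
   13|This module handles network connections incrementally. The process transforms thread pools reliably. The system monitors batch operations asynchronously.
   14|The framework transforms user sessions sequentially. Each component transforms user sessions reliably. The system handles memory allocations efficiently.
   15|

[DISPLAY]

The system processes queue items periodically. Err
                                                  
Data processing validates user sessions concurrent
This module handles memory allocations incremental
Error handling validates user sessions concurrentl
Each component transforms database records sequent
The pipeline transforms configuration files asynch
This module handles database records reliably.    
The system coordinates configuration files efficie
The framework implements data streams incrementall
This module main┌───────────────┐lts concurrently.
Error handling a│    Confirm    │requests reliably
This module hand│ Are you sure? │ctions incrementa
The framework tr│   [Yes]  No   │sions sequentiall
                └───────────────┘                 
                                                  
                                                  
                                                  
                                                  
                                                  
                                                  
                                                  
                                                  
                                                  
                                                  


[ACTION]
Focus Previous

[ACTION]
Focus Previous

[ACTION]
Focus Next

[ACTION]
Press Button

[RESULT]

The system processes queue items periodically. Err
                                                  
Data processing validates user sessions concurrent
This module handles memory allocations incremental
Error handling validates user sessions concurrentl
Each component transforms database records sequent
The pipeline transforms configuration files asynch
This module handles database records reliably.    
The system coordinates configuration files efficie
The framework implements data streams incrementall
This module maintains cached results concurrently.
Error handling analyzes incoming requests reliably
This module handles network connections incrementa
The framework transforms user sessions sequentiall
                                                  
                                                  
                                                  
                                                  
                                                  
                                                  
                                                  
                                                  
                                                  
                                                  
                                                  


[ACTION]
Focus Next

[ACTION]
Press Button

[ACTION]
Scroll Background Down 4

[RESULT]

Error handling validates user sessions concurrentl
Each component transforms database records sequent
The pipeline transforms configuration files asynch
This module handles database records reliably.    
The system coordinates configuration files efficie
The framework implements data streams incrementall
This module maintains cached results concurrently.
Error handling analyzes incoming requests reliably
This module handles network connections incrementa
The framework transforms user sessions sequentiall
                                                  
                                                  
                                                  
                                                  
                                                  
                                                  
                                                  
                                                  
                                                  
                                                  
                                                  
                                                  
                                                  
                                                  
                                                  


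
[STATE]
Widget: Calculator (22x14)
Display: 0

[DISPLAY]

                     0
┌───┬───┬───┬───┐     
│ 7 │ 8 │ 9 │ ÷ │     
├───┼───┼───┼───┤     
│ 4 │ 5 │ 6 │ × │     
├───┼───┼───┼───┤     
│ 1 │ 2 │ 3 │ - │     
├───┼───┼───┼───┤     
│ 0 │ . │ = │ + │     
├───┼───┼───┼───┤     
│ C │ MC│ MR│ M+│     
└───┴───┴───┴───┘     
                      
                      


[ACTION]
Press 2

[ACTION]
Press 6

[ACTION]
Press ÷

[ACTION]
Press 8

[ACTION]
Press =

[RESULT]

                  3.25
┌───┬───┬───┬───┐     
│ 7 │ 8 │ 9 │ ÷ │     
├───┼───┼───┼───┤     
│ 4 │ 5 │ 6 │ × │     
├───┼───┼───┼───┤     
│ 1 │ 2 │ 3 │ - │     
├───┼───┼───┼───┤     
│ 0 │ . │ = │ + │     
├───┼───┼───┼───┤     
│ C │ MC│ MR│ M+│     
└───┴───┴───┴───┘     
                      
                      


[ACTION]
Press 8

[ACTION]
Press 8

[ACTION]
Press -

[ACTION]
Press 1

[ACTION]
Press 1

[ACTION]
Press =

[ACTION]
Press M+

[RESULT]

                    77
┌───┬───┬───┬───┐     
│ 7 │ 8 │ 9 │ ÷ │     
├───┼───┼───┼───┤     
│ 4 │ 5 │ 6 │ × │     
├───┼───┼───┼───┤     
│ 1 │ 2 │ 3 │ - │     
├───┼───┼───┼───┤     
│ 0 │ . │ = │ + │     
├───┼───┼───┼───┤     
│ C │ MC│ MR│ M+│     
└───┴───┴───┴───┘     
                      
                      


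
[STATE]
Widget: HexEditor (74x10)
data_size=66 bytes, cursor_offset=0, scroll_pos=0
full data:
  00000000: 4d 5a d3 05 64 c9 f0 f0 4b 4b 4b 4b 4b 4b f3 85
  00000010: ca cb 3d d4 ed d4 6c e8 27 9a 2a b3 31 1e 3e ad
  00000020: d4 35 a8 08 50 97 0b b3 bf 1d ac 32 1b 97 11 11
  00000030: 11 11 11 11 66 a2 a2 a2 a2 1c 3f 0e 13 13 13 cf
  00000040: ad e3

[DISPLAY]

00000000  4D 5a d3 05 64 c9 f0 f0  4b 4b 4b 4b 4b 4b f3 85  |MZ..d...KKKKK
00000010  ca cb 3d d4 ed d4 6c e8  27 9a 2a b3 31 1e 3e ad  |..=...l.'.*.1
00000020  d4 35 a8 08 50 97 0b b3  bf 1d ac 32 1b 97 11 11  |.5..P......2.
00000030  11 11 11 11 66 a2 a2 a2  a2 1c 3f 0e 13 13 13 cf  |....f.....?..
00000040  ad e3                                             |..           
                                                                          
                                                                          
                                                                          
                                                                          
                                                                          


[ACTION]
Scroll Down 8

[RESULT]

00000040  ad e3                                             |..           
                                                                          
                                                                          
                                                                          
                                                                          
                                                                          
                                                                          
                                                                          
                                                                          
                                                                          


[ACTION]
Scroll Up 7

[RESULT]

00000000  4D 5a d3 05 64 c9 f0 f0  4b 4b 4b 4b 4b 4b f3 85  |MZ..d...KKKKK
00000010  ca cb 3d d4 ed d4 6c e8  27 9a 2a b3 31 1e 3e ad  |..=...l.'.*.1
00000020  d4 35 a8 08 50 97 0b b3  bf 1d ac 32 1b 97 11 11  |.5..P......2.
00000030  11 11 11 11 66 a2 a2 a2  a2 1c 3f 0e 13 13 13 cf  |....f.....?..
00000040  ad e3                                             |..           
                                                                          
                                                                          
                                                                          
                                                                          
                                                                          


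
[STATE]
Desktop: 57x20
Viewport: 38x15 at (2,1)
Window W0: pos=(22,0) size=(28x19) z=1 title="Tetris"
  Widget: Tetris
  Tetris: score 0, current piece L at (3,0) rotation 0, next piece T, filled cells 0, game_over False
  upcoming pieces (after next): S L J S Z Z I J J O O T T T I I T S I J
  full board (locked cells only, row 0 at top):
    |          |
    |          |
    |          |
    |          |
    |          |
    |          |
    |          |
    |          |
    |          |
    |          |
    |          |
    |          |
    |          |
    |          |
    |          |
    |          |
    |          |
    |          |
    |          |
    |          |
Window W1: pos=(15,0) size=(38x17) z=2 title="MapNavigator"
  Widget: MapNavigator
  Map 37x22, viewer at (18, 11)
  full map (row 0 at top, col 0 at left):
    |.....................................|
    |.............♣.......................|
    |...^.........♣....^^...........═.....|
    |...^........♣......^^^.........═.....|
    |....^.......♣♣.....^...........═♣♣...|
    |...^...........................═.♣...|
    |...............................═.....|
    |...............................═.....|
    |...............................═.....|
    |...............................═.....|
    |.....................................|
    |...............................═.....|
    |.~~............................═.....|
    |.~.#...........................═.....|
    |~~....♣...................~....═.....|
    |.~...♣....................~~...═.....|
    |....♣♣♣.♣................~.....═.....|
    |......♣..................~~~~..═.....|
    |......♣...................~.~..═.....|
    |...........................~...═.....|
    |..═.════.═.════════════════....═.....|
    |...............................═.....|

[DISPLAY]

             ┃ MapNavigator           
             ┠────────────────────────
             ┃...^....................
             ┃........................
             ┃........................
             ┃........................
             ┃........................
             ┃........................
             ┃..................@.....
             ┃.~~.....................
             ┃.~.#....................
             ┃~~....♣.................
             ┃.~...♣..................
             ┃....♣♣♣.♣...............
             ┃......♣.................


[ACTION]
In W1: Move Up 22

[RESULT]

             ┃ MapNavigator           
             ┠────────────────────────
             ┃                        
             ┃                        
             ┃                        
             ┃                        
             ┃                        
             ┃                        
             ┃..................@.....
             ┃.............♣..........
             ┃...^.........♣....^^....
             ┃...^........♣......^^^..
             ┃....^.......♣♣.....^....
             ┃...^....................
             ┃........................


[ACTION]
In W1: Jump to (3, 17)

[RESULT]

             ┃ MapNavigator           
             ┠────────────────────────
             ┃               .........
             ┃               .~~......
             ┃               .~.#.....
             ┃               ~~....♣..
             ┃               .~...♣...
             ┃               ....♣♣♣.♣
             ┃               ...@..♣..
             ┃               ......♣..
             ┃               .........
             ┃               ..═.════.
             ┃               .........
             ┃                        
             ┃                        


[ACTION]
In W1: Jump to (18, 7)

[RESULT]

             ┃ MapNavigator           
             ┠────────────────────────
             ┃.............♣..........
             ┃...^.........♣....^^....
             ┃...^........♣......^^^..
             ┃....^.......♣♣.....^....
             ┃...^....................
             ┃........................
             ┃..................@.....
             ┃........................
             ┃........................
             ┃........................
             ┃........................
             ┃.~~.....................
             ┃.~.#....................


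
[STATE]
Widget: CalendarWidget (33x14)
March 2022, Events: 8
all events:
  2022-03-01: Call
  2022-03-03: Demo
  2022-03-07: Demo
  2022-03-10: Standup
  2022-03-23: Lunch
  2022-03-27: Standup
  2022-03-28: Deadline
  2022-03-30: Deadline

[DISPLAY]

            March 2022           
Mo Tu We Th Fr Sa Su             
    1*  2  3*  4  5  6           
 7*  8  9 10* 11 12 13           
14 15 16 17 18 19 20             
21 22 23* 24 25 26 27*           
28* 29 30* 31                    
                                 
                                 
                                 
                                 
                                 
                                 
                                 


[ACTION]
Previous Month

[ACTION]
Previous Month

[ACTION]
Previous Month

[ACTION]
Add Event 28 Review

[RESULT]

          December 2021          
Mo Tu We Th Fr Sa Su             
       1  2  3  4  5             
 6  7  8  9 10 11 12             
13 14 15 16 17 18 19             
20 21 22 23 24 25 26             
27 28* 29 30 31                  
                                 
                                 
                                 
                                 
                                 
                                 
                                 


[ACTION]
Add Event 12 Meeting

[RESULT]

          December 2021          
Mo Tu We Th Fr Sa Su             
       1  2  3  4  5             
 6  7  8  9 10 11 12*            
13 14 15 16 17 18 19             
20 21 22 23 24 25 26             
27 28* 29 30 31                  
                                 
                                 
                                 
                                 
                                 
                                 
                                 


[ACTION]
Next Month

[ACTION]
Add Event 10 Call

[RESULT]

           January 2022          
Mo Tu We Th Fr Sa Su             
                1  2             
 3  4  5  6  7  8  9             
10* 11 12 13 14 15 16            
17 18 19 20 21 22 23             
24 25 26 27 28 29 30             
31                               
                                 
                                 
                                 
                                 
                                 
                                 


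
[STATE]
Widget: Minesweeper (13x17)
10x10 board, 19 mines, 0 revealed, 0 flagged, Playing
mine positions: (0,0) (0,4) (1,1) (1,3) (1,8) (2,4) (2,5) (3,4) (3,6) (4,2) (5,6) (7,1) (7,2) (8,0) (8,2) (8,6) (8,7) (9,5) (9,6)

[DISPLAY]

■■■■■■■■■■   
■■■■■■■■■■   
■■■■■■■■■■   
■■■■■■■■■■   
■■■■■■■■■■   
■■■■■■■■■■   
■■■■■■■■■■   
■■■■■■■■■■   
■■■■■■■■■■   
■■■■■■■■■■   
             
             
             
             
             
             
             


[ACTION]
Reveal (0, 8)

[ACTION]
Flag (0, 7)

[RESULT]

■■■■■■■⚑1■   
■■■■■■■■■■   
■■■■■■■■■■   
■■■■■■■■■■   
■■■■■■■■■■   
■■■■■■■■■■   
■■■■■■■■■■   
■■■■■■■■■■   
■■■■■■■■■■   
■■■■■■■■■■   
             
             
             
             
             
             
             


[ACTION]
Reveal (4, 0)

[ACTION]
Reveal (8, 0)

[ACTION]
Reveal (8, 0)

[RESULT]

✹■■■✹■■⚑1■   
■✹■✹■■■■✹■   
11■■✹✹■■■■   
 1■■✹■✹■■■   
 1✹■■■■■■■   
 1■■■■✹■■■   
12■■■■■■■■   
■✹✹■■■■■■■   
✹■✹■■■✹✹■■   
■■■■■✹✹■■■   
             
             
             
             
             
             
             


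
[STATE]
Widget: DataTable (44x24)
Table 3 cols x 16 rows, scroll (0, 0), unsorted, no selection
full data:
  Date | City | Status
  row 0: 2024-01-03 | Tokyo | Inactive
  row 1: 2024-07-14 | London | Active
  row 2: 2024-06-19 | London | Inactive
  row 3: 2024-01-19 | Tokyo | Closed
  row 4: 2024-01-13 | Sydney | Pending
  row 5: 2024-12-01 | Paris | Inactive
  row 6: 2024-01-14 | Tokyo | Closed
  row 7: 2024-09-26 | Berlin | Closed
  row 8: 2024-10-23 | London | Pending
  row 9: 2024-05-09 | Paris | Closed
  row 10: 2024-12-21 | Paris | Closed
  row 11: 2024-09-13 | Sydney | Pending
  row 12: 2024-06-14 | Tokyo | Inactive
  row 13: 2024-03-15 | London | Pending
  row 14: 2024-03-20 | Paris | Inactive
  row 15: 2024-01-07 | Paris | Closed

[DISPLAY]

Date      │City  │Status                    
──────────┼──────┼────────                  
2024-01-03│Tokyo │Inactive                  
2024-07-14│London│Active                    
2024-06-19│London│Inactive                  
2024-01-19│Tokyo │Closed                    
2024-01-13│Sydney│Pending                   
2024-12-01│Paris │Inactive                  
2024-01-14│Tokyo │Closed                    
2024-09-26│Berlin│Closed                    
2024-10-23│London│Pending                   
2024-05-09│Paris │Closed                    
2024-12-21│Paris │Closed                    
2024-09-13│Sydney│Pending                   
2024-06-14│Tokyo │Inactive                  
2024-03-15│London│Pending                   
2024-03-20│Paris │Inactive                  
2024-01-07│Paris │Closed                    
                                            
                                            
                                            
                                            
                                            
                                            


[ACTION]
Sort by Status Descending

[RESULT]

Date      │City  │Status ▼                  
──────────┼──────┼────────                  
2024-01-13│Sydney│Pending                   
2024-10-23│London│Pending                   
2024-09-13│Sydney│Pending                   
2024-03-15│London│Pending                   
2024-01-03│Tokyo │Inactive                  
2024-06-19│London│Inactive                  
2024-12-01│Paris │Inactive                  
2024-06-14│Tokyo │Inactive                  
2024-03-20│Paris │Inactive                  
2024-01-19│Tokyo │Closed                    
2024-01-14│Tokyo │Closed                    
2024-09-26│Berlin│Closed                    
2024-05-09│Paris │Closed                    
2024-12-21│Paris │Closed                    
2024-01-07│Paris │Closed                    
2024-07-14│London│Active                    
                                            
                                            
                                            
                                            
                                            
                                            


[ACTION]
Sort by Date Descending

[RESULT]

Date     ▼│City  │Status                    
──────────┼──────┼────────                  
2024-12-21│Paris │Closed                    
2024-12-01│Paris │Inactive                  
2024-10-23│London│Pending                   
2024-09-26│Berlin│Closed                    
2024-09-13│Sydney│Pending                   
2024-07-14│London│Active                    
2024-06-19│London│Inactive                  
2024-06-14│Tokyo │Inactive                  
2024-05-09│Paris │Closed                    
2024-03-20│Paris │Inactive                  
2024-03-15│London│Pending                   
2024-01-19│Tokyo │Closed                    
2024-01-14│Tokyo │Closed                    
2024-01-13│Sydney│Pending                   
2024-01-07│Paris │Closed                    
2024-01-03│Tokyo │Inactive                  
                                            
                                            
                                            
                                            
                                            
                                            


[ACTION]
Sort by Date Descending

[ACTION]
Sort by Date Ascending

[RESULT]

Date     ▲│City  │Status                    
──────────┼──────┼────────                  
2024-01-03│Tokyo │Inactive                  
2024-01-07│Paris │Closed                    
2024-01-13│Sydney│Pending                   
2024-01-14│Tokyo │Closed                    
2024-01-19│Tokyo │Closed                    
2024-03-15│London│Pending                   
2024-03-20│Paris │Inactive                  
2024-05-09│Paris │Closed                    
2024-06-14│Tokyo │Inactive                  
2024-06-19│London│Inactive                  
2024-07-14│London│Active                    
2024-09-13│Sydney│Pending                   
2024-09-26│Berlin│Closed                    
2024-10-23│London│Pending                   
2024-12-01│Paris │Inactive                  
2024-12-21│Paris │Closed                    
                                            
                                            
                                            
                                            
                                            
                                            


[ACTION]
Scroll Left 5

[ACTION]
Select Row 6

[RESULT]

Date     ▲│City  │Status                    
──────────┼──────┼────────                  
2024-01-03│Tokyo │Inactive                  
2024-01-07│Paris │Closed                    
2024-01-13│Sydney│Pending                   
2024-01-14│Tokyo │Closed                    
2024-01-19│Tokyo │Closed                    
2024-03-15│London│Pending                   
>024-03-20│Paris │Inactive                  
2024-05-09│Paris │Closed                    
2024-06-14│Tokyo │Inactive                  
2024-06-19│London│Inactive                  
2024-07-14│London│Active                    
2024-09-13│Sydney│Pending                   
2024-09-26│Berlin│Closed                    
2024-10-23│London│Pending                   
2024-12-01│Paris │Inactive                  
2024-12-21│Paris │Closed                    
                                            
                                            
                                            
                                            
                                            
                                            


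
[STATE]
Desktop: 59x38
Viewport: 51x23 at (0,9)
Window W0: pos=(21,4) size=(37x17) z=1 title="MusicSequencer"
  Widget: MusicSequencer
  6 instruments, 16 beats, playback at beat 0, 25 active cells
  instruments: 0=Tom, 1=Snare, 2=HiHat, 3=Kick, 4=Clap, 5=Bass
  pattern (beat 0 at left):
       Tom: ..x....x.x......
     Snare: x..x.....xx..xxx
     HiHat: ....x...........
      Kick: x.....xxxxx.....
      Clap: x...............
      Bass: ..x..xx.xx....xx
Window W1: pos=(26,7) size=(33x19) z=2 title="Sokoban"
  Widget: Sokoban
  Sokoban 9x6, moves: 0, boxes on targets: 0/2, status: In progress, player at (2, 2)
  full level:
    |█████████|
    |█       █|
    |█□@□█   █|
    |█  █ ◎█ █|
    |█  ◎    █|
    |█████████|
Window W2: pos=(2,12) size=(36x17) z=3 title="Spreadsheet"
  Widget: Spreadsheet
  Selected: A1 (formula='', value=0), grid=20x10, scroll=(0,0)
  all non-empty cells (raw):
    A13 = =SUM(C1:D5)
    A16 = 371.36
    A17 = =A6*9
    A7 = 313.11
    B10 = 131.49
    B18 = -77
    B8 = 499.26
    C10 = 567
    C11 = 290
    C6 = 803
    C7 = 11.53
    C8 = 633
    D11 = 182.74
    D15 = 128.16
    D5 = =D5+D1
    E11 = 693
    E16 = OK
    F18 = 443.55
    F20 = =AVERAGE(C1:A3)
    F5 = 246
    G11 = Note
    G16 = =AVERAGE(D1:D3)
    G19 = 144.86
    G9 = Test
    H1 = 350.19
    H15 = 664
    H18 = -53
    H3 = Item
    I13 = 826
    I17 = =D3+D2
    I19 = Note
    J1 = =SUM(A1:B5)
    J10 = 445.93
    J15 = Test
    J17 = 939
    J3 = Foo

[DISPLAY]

                     ┃ Sna┠────────────────────────
                     ┃ HiH┃█████████               
                     ┃  Ki┃█       █               
  ┏━━━━━━━━━━━━━━━━━━━━━━━━━━━━━━━━━━┓             
  ┃ Spreadsheet                      ┃             
  ┠──────────────────────────────────┨             
  ┃A1:                               ┃             
  ┃       A       B       C       D  ┃/2           
  ┃----------------------------------┃             
  ┃  1      [0]       0       0      ┃             
  ┃  2        0       0       0      ┃             
  ┃  3        0       0       0      ┃             
  ┃  4        0       0       0      ┃             
  ┃  5        0       0       0#CIRC!┃             
  ┃  6        0       0     803      ┃             
  ┃  7   313.11       0   11.53      ┃             
  ┃  8        0  499.26     633      ┃━━━━━━━━━━━━━
  ┃  9        0       0       0      ┃             
  ┃ 10        0  131.49     567      ┃             
  ┗━━━━━━━━━━━━━━━━━━━━━━━━━━━━━━━━━━┛             
                                                   
                                                   
                                                   


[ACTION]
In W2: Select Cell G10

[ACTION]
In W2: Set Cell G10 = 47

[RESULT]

                     ┃ Sna┠────────────────────────
                     ┃ HiH┃█████████               
                     ┃  Ki┃█       █               
  ┏━━━━━━━━━━━━━━━━━━━━━━━━━━━━━━━━━━┓             
  ┃ Spreadsheet                      ┃             
  ┠──────────────────────────────────┨             
  ┃G10: 47                           ┃             
  ┃       A       B       C       D  ┃/2           
  ┃----------------------------------┃             
  ┃  1        0       0       0      ┃             
  ┃  2        0       0       0      ┃             
  ┃  3        0       0       0      ┃             
  ┃  4        0       0       0      ┃             
  ┃  5        0       0       0#CIRC!┃             
  ┃  6        0       0     803      ┃             
  ┃  7   313.11       0   11.53      ┃             
  ┃  8        0  499.26     633      ┃━━━━━━━━━━━━━
  ┃  9        0       0       0      ┃             
  ┃ 10        0  131.49     567      ┃             
  ┗━━━━━━━━━━━━━━━━━━━━━━━━━━━━━━━━━━┛             
                                                   
                                                   
                                                   


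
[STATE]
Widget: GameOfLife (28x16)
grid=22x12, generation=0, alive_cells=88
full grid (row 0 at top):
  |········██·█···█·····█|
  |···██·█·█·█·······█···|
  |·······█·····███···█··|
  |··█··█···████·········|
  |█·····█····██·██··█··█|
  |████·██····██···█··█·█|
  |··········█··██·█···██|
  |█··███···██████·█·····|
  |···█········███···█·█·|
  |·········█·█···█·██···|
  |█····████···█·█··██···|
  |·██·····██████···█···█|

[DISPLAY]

Gen: 0                      
········██·█···█·····█      
···██·█·█·█·······█···      
·······█·····███···█··      
··█··█···████·········      
█·····█····██·██··█··█      
████·██····██···█··█·█      
··········█··██·█···██      
█··███···██████·█·····      
···█········███···█·█·      
·········█·█···█·██···      
█····████···█·█··██···      
·██·····██████···█···█      
                            
                            
                            


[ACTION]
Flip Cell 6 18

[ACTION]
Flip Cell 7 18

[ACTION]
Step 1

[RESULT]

Gen: 1                      
·······████···········      
········█·█····█······      
···██████···███·······      
······█···█···········      
█··██·█········█····█·      
███··██···█·····█·██·█      
█·····█··█····█·█·█·██      
···██····██·······█·██      
···█·····█······█·█···      
······███··█···██·····      
·█····██······█·······      
·█····█·██████···██···      
                            
                            
                            


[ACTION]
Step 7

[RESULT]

Gen: 8                      
······················      
······█████···········      
·····███████·······█··      
····█··············██·      
····██··█·██······█·██      
····███··█·██········█      
············█······██·      
······················      
··█············███····      
···██··········██·█···      
····█·······█·█···█···      
············█···██····      
                            
                            
                            


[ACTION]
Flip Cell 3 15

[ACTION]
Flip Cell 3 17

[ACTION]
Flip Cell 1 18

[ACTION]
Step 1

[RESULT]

Gen: 9                      
·······███············      
·····█·····█··········      
·····█·····█·······██·      
····█················█      
···█··█··████·····█··█      
····█·█··█··█········█      
·····█·····██·······█·      
················█·····      
···█···········█·█····      
···██·········█···█···      
···██········█····█···      
·············█···█····      
                            
                            
                            


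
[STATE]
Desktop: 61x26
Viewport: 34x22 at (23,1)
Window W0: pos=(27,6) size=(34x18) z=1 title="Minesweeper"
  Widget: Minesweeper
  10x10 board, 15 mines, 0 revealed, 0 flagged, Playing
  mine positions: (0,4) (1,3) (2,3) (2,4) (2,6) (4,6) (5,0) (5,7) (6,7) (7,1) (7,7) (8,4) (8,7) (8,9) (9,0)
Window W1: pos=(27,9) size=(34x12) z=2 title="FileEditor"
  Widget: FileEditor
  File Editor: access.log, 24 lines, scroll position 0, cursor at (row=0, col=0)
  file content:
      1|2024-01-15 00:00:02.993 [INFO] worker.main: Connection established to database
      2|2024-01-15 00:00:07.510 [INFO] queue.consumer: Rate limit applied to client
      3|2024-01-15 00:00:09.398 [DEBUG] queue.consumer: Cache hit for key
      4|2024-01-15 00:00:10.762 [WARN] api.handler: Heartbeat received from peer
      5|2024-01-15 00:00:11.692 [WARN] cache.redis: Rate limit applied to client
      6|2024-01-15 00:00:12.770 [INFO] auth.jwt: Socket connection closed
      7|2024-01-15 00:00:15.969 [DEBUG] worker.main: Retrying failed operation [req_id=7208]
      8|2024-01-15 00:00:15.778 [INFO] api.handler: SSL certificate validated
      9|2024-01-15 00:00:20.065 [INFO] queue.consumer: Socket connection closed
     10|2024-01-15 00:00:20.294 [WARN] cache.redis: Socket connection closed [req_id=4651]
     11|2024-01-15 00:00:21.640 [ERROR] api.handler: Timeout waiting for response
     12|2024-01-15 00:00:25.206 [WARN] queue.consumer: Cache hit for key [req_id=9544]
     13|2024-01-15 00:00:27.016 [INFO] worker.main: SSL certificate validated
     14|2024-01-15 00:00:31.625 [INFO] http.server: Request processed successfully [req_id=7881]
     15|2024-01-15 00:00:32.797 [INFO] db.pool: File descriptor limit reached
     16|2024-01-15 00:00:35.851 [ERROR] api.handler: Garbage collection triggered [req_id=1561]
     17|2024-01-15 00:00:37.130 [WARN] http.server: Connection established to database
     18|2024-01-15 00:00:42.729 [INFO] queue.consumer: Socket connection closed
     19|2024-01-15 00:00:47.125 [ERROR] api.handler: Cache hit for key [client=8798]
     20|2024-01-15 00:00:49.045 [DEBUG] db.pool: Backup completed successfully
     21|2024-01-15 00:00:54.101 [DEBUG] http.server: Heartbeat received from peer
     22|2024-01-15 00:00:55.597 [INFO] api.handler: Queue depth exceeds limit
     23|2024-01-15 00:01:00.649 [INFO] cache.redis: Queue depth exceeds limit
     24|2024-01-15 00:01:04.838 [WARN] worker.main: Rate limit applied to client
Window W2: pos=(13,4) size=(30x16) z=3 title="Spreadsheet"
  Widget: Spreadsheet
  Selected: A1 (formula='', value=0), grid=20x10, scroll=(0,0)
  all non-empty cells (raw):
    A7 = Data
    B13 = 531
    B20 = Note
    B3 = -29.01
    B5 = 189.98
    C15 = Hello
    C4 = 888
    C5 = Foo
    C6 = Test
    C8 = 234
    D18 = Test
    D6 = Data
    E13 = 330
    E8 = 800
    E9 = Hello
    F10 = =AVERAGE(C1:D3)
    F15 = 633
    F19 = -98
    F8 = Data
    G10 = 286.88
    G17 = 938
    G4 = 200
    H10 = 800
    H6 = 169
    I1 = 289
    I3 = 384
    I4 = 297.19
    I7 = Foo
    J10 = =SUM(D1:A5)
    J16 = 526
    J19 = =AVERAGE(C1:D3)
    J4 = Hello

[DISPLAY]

                                  
                                  
                                  
━━━━━━━━━━━━━━━━━━━┓              
eet                ┃              
───────────────────┨━━━━━━━━━━━━━━
                   ┃              
      B       C    ┃──────────────
-------------------┃━━━━━━━━━━━━━━
[0]       0       0┃              
  0       0       0┃──────────────
  0  -29.01       0┃0:02.993 [INFO
  0       0     888┃0:07.510 [INFO
  0  189.98Foo     ┃0:09.398 [DEBU
  0       0Test    ┃0:10.762 [WARN
          0       0┃0:11.692 [WARN
  0       0     234┃0:12.770 [INFO
  0       0       0┃0:15.969 [DEBU
━━━━━━━━━━━━━━━━━━━┛0:15.778 [INFO
    ┗━━━━━━━━━━━━━━━━━━━━━━━━━━━━━
    ┃                             
    ┃                             


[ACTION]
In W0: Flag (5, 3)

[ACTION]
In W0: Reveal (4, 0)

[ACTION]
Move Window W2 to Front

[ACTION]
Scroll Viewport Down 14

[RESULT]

━━━━━━━━━━━━━━━━━━━┓              
eet                ┃              
───────────────────┨━━━━━━━━━━━━━━
                   ┃              
      B       C    ┃──────────────
-------------------┃━━━━━━━━━━━━━━
[0]       0       0┃              
  0       0       0┃──────────────
  0  -29.01       0┃0:02.993 [INFO
  0       0     888┃0:07.510 [INFO
  0  189.98Foo     ┃0:09.398 [DEBU
  0       0Test    ┃0:10.762 [WARN
          0       0┃0:11.692 [WARN
  0       0     234┃0:12.770 [INFO
  0       0       0┃0:15.969 [DEBU
━━━━━━━━━━━━━━━━━━━┛0:15.778 [INFO
    ┗━━━━━━━━━━━━━━━━━━━━━━━━━━━━━
    ┃                             
    ┃                             
    ┗━━━━━━━━━━━━━━━━━━━━━━━━━━━━━
                                  
                                  
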